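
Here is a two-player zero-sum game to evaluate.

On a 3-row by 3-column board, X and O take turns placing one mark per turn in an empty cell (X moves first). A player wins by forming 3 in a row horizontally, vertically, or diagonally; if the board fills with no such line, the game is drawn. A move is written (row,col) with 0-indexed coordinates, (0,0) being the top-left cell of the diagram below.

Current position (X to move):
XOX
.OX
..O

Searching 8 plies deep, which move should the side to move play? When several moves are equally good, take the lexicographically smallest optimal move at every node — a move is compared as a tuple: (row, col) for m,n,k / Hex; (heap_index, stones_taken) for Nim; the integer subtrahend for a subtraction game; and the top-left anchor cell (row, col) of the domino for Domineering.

p1 X@[XOX/.OX/..O]: (1,0)[XOX/XOX/..O]-1 (2,0)[XOX/.OX/X.O]-1 (2,1)[XOX/.OX/.XO]+0*
p2 O@[XOX/.OX/.XO]: (1,0)[XOX/OOX/.XO]+0* (2,0)[XOX/.OX/OXO]+0
p3 X@[XOX/OOX/.XO]: (2,0)[XOX/OOX/XXO]+0*
p4 O@[XOX/OOX/XXO] terminal +0; root [XOX/.OX/..O] d8

X's best at [XOX/.OX/..O]: (2,1)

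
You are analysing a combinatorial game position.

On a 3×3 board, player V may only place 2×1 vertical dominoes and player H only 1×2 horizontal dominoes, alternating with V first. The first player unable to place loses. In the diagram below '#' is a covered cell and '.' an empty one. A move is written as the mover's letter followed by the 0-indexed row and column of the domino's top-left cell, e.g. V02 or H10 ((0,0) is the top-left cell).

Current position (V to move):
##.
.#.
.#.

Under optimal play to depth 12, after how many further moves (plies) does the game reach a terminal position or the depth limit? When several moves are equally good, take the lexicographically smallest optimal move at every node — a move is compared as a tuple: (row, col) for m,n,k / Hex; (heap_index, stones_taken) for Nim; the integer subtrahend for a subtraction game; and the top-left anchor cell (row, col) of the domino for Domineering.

PV length from [##./.#./.#.]: 1 ply

ply 1, V at ##./.#./.#. | V02=+1→###/.##/.#.*; V10=+1→##./##./##.; V12=+1→##./.##/.##
ply 2: ###/.##/.#. is terminal -1 (H); from ##./.#./.#. depth 12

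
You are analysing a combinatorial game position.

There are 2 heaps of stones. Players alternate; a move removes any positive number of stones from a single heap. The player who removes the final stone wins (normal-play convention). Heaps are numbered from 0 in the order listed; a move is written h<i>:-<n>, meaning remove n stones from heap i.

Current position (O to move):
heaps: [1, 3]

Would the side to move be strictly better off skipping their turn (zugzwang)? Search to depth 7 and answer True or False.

zugzwang((1,3), O) = False

[(1,3)] O move#1: h0:-1:-1/(0,3), h1:-1:-1/(1,2), h1:-2:+1/(1,1)*, h1:-3:-1/(1,0)
[(1,1)] X move#2: h0:-1:-1/(0,1)*, h1:-1:-1/(1,0)
[(0,1)] O move#3: h1:-1:+1/(0,0)*
[(0,0)] end (terminal -1, X#4); searched (1,3) to 7
suppose O passes — search the same position with X to move:
pass> [(1,3)] X move#1: h0:-1:-1/(0,3), h1:-1:-1/(1,2), h1:-2:+1/(1,1)*, h1:-3:-1/(1,0)
pass> [(1,1)] O move#2: h0:-1:-1/(0,1)*, h1:-1:-1/(1,0)
pass> [(0,1)] X move#3: h1:-1:+1/(0,0)*
pass> [(0,0)] end (terminal -1, O#4); searched (1,3) to 7
for O: play +1, pass -1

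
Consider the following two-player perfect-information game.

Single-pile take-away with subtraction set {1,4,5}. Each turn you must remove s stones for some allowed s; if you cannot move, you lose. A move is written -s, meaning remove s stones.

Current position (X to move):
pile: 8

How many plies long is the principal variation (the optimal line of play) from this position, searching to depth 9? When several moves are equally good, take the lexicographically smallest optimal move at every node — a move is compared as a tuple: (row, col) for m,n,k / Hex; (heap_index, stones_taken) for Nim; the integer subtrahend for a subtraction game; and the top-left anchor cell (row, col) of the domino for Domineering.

[8] X move#1: -1:-1/7*, -4:-1/4, -5:-1/3
[7] O move#2: -1:-1/6, -4:-1/3, -5:+1/2*
[2] X move#3: -1:-1/1*
[1] O move#4: -1:+1/0*
[0] end (terminal -1, X#5); searched 8 to 9

PV length from [8]: 4 plies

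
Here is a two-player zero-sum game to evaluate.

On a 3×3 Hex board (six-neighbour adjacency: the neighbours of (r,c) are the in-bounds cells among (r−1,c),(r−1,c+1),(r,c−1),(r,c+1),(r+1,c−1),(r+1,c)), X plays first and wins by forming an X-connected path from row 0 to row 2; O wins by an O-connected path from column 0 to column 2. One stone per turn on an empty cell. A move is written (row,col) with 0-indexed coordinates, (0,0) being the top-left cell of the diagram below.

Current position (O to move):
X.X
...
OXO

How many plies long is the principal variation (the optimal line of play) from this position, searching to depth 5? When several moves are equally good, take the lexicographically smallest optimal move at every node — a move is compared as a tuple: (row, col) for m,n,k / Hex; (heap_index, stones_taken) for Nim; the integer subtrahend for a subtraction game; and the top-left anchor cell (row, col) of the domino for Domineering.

PV length from [X.X/.../OXO]: 4 plies

[X.X/.../OXO] O move#1: (0,1):-1/XOX/.../OXO*, (1,0):-1/X.X/O../OXO, (1,1):-1/X.X/.O./OXO, (1,2):-1/X.X/..O/OXO
[XOX/.../OXO] X move#2: (1,0):+1/XOX/X../OXO*, (1,1):+1/XOX/.X./OXO, (1,2):+1/XOX/..X/OXO
[XOX/X../OXO] O move#3: (1,1):-1/XOX/XO./OXO*, (1,2):-1/XOX/X.O/OXO
[XOX/XO./OXO] X move#4: (1,2):+1/XOX/XOX/OXO*
[XOX/XOX/OXO] end (terminal -1, O#5); searched X.X/.../OXO to 5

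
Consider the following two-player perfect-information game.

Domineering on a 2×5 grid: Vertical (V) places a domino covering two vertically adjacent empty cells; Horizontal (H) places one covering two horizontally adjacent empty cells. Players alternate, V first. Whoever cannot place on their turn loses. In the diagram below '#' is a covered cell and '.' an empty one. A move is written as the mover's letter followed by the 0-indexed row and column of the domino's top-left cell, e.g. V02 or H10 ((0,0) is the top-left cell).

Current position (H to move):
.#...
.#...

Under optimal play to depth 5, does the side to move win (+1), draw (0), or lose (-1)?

ply 1, H at .#.../.#... | H02=-1→.###./.#...*; H03=-1→.#.##/.#...; H12=-1→.#.../.###.; H13=-1→.#.../.#.##
ply 2, V at .###./.#... | V00=-1→####./##...; V04=+1→.####/.#..#*
ply 3, H at .####/.#..# | H12=-1→.####/.####*
ply 4, V at .####/.#### | V00=+1→#####/#####*
ply 5: #####/##### is terminal -1 (H); from .#.../.#... depth 5

value(.#.../.#..., H) = -1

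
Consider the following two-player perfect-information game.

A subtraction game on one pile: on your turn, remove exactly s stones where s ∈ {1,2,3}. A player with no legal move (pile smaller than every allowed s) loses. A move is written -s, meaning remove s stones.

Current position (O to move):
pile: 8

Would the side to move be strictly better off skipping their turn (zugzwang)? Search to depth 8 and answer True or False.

zugzwang(8, O) = True

ply 1, O at 8 | -1=-1→7*; -2=-1→6; -3=-1→5
ply 2, X at 7 | -1=-1→6; -2=-1→5; -3=+1→4*
ply 3, O at 4 | -1=-1→3*; -2=-1→2; -3=-1→1
ply 4, X at 3 | -1=-1→2; -2=-1→1; -3=+1→0*
ply 5: 0 is terminal -1 (O); from 8 depth 8
suppose O passes — search the same position with X to move:
pass> ply 1, X at 8 | -1=-1→7*; -2=-1→6; -3=-1→5
pass> ply 2, O at 7 | -1=-1→6; -2=-1→5; -3=+1→4*
pass> ply 3, X at 4 | -1=-1→3*; -2=-1→2; -3=-1→1
pass> ply 4, O at 3 | -1=-1→2; -2=-1→1; -3=+1→0*
pass> ply 5: 0 is terminal -1 (X); from 8 depth 8
for O: play -1, pass +1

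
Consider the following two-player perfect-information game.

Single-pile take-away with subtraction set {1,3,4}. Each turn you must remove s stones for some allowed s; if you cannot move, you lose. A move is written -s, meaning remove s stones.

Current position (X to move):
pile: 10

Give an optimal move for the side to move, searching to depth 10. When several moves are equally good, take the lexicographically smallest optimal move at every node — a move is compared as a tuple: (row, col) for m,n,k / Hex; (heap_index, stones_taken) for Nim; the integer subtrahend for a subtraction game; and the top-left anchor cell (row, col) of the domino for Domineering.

p1 X@[10]: -1[9]+1* -3[7]+1 -4[6]-1
p2 O@[9]: -1[8]-1* -3[6]-1 -4[5]-1
p3 X@[8]: -1[7]+1* -3[5]-1 -4[4]-1
p4 O@[7]: -1[6]-1* -3[4]-1 -4[3]-1
p5 X@[6]: -1[5]-1 -3[3]-1 -4[2]+1*
p6 O@[2]: -1[1]-1*
p7 X@[1]: -1[0]+1*
p8 O@[0] terminal -1; root [10] d10

X's best at [10]: -1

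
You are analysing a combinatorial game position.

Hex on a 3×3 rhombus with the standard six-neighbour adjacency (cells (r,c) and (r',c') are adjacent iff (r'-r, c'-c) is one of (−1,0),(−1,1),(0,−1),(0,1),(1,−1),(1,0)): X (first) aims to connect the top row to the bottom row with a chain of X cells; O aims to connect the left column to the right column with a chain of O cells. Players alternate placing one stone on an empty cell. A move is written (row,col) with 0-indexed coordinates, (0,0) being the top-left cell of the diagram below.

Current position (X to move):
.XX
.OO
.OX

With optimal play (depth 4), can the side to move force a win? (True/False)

X winning at [.XX/.OO/.OX]: False

ply 1, X at .XX/.OO/.OX | (0,0)=-1→XXX/.OO/.OX*; (1,0)=-1→.XX/XOO/.OX; (2,0)=-1→.XX/.OO/XOX
ply 2, O at XXX/.OO/.OX | (1,0)=+1→XXX/OOO/.OX*; (2,0)=+1→XXX/.OO/OOX
ply 3: XXX/OOO/.OX is terminal -1 (X); from .XX/.OO/.OX depth 4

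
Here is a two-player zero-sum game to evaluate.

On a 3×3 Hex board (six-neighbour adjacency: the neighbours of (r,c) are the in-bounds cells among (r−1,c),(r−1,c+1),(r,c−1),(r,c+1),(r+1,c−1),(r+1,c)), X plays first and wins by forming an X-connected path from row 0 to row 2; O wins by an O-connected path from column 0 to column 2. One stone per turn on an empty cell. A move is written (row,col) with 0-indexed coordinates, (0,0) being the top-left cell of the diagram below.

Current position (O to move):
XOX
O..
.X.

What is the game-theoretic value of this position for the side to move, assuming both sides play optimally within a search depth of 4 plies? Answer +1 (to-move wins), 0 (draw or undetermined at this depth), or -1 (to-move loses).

ply 1, O at XOX/O../.X. | (1,1)=-1→XOX/OO./.X.*; (1,2)=-1→XOX/O.O/.X.; (2,0)=-1→XOX/O../OX.; (2,2)=-1→XOX/O../.XO
ply 2, X at XOX/OO./.X. | (1,2)=+1→XOX/OOX/.X.*; (2,0)=-1→XOX/OO./XX.; (2,2)=-1→XOX/OO./.XX
ply 3: XOX/OOX/.X. is terminal -1 (O); from XOX/O../.X. depth 4

value(XOX/O../.X., O) = -1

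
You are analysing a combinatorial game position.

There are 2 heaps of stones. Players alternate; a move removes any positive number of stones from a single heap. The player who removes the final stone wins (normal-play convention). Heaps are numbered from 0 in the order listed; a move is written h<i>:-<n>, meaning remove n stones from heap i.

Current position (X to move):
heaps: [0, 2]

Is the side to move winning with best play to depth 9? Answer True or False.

p1 X@[(0,2)]: h1:-1[(0,1)]-1 h1:-2[(0,0)]+1*
p2 O@[(0,0)] terminal -1; root [(0,2)] d9

X winning at [(0,2)]: True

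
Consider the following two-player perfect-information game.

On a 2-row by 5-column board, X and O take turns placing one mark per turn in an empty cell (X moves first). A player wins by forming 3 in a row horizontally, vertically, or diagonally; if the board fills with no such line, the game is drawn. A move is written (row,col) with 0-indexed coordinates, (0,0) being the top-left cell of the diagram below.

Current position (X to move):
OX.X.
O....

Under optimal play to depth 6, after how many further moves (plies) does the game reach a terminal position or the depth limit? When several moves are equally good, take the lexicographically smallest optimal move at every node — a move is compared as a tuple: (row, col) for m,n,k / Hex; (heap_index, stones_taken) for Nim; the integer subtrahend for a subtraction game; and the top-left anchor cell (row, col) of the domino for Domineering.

PV length from [OX.X./O....]: 1 ply

[OX.X./O....] X move#1: (0,2):+1/OXXX./O....*, (0,4):+0/OX.XX/O...., (1,1):+0/OX.X./OX..., (1,2):+1/OX.X./O.X.., (1,3):+1/OX.X./O..X., (1,4):+0/OX.X./O...X
[OXXX./O....] end (terminal -1, O#2); searched OX.X./O.... to 6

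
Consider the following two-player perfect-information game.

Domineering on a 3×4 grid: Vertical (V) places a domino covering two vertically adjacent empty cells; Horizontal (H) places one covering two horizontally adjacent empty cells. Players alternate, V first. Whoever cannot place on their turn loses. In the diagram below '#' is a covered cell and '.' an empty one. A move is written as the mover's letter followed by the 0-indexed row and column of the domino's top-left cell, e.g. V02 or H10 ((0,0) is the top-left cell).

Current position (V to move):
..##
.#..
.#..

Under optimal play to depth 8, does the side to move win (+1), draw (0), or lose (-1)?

[..##/.#../.#..] V move#1: V00:-1/#.##/##../.#.., V10:-1/..##/##../##.., V12:+1/..##/.##./.##.*, V13:+1/..##/.#.#/.#.#
[..##/.##./.##.] H move#2: H00:-1/####/.##./.##.*
[####/.##./.##.] V move#3: V10:+1/####/###./###.*, V13:+1/####/.###/.###
[####/###./###.] end (terminal -1, H#4); searched ..##/.#../.#.. to 8

value(..##/.#../.#.., V) = +1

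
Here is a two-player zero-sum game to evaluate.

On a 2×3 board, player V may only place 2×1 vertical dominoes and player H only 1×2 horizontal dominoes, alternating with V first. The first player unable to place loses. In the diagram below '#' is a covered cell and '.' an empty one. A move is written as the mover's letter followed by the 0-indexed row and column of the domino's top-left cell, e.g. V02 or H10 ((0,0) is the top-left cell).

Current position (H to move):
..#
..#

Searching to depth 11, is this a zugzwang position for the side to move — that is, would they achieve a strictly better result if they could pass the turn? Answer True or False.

zugzwang(..#/..#, H) = False

ply 1, H at ..#/..# | H00=+1→###/..#*; H10=+1→..#/###
ply 2: ###/..# is terminal -1 (V); from ..#/..# depth 11
if H skipped the turn, V would face:
~ ply 1, V at ..#/..# | V00=+1→#.#/#.#*; V01=+1→.##/.##
~ ply 2: #.#/#.# is terminal -1 (H); from ..#/..# depth 11
compare (H): move=+1 vs pass=-1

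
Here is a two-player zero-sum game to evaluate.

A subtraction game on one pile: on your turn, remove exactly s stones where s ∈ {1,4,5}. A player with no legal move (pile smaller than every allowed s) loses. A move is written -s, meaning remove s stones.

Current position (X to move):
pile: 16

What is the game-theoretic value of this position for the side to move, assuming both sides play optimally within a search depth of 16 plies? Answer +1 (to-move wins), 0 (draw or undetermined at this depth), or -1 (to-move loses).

p1 X@[16]: -1[15]-1* -4[12]-1 -5[11]-1
p2 O@[15]: -1[14]-1 -4[11]-1 -5[10]+1*
p3 X@[10]: -1[9]-1* -4[6]-1 -5[5]-1
p4 O@[9]: -1[8]+1* -4[5]-1 -5[4]-1
p5 X@[8]: -1[7]-1* -4[4]-1 -5[3]-1
p6 O@[7]: -1[6]-1 -4[3]-1 -5[2]+1*
p7 X@[2]: -1[1]-1*
p8 O@[1]: -1[0]+1*
p9 X@[0] terminal -1; root [16] d16

value(16, X) = -1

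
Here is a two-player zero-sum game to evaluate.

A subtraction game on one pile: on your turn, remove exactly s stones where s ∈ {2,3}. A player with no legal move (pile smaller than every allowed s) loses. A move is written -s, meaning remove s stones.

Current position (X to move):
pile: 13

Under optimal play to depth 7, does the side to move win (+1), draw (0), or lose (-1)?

[13] X move#1: -2:+1/11*, -3:+1/10
[11] O move#2: -2:-1/9*, -3:-1/8
[9] X move#3: -2:-1/7, -3:+1/6*
[6] O move#4: -2:-1/4*, -3:-1/3
[4] X move#5: -2:-1/2, -3:+1/1*
[1] end (terminal -1, O#6); searched 13 to 7

value(13, X) = +1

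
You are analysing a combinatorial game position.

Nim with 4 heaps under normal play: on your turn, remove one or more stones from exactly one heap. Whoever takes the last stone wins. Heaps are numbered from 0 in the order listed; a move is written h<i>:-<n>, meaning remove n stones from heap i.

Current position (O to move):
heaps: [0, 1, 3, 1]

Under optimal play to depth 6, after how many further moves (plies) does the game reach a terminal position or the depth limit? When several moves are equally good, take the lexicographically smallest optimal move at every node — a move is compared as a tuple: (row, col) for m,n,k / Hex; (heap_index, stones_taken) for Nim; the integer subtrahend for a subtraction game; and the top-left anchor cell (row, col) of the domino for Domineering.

PV length from [(0,1,3,1)]: 3 plies

ply 1, O at (0,1,3,1) | h1:-1=-1→(0,0,3,1); h2:-1=-1→(0,1,2,1); h2:-2=-1→(0,1,1,1); h2:-3=+1→(0,1,0,1)*; h3:-1=-1→(0,1,3,0)
ply 2, X at (0,1,0,1) | h1:-1=-1→(0,0,0,1)*; h3:-1=-1→(0,1,0,0)
ply 3, O at (0,0,0,1) | h3:-1=+1→(0,0,0,0)*
ply 4: (0,0,0,0) is terminal -1 (X); from (0,1,3,1) depth 6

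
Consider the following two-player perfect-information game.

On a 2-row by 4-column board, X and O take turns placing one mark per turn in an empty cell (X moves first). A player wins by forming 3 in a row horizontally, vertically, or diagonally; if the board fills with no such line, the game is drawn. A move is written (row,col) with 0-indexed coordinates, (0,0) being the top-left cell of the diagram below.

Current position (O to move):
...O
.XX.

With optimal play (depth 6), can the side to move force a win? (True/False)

[...O/.XX.] O move#1: (0,0):-1/O..O/.XX.*, (0,1):-1/.O.O/.XX., (0,2):-1/..OO/.XX., (1,0):-1/...O/OXX., (1,3):-1/...O/.XXO
[O..O/.XX.] X move#2: (0,1):+1/OX.O/.XX.*, (0,2):+1/O.XO/.XX., (1,0):+1/O..O/XXX., (1,3):+1/O..O/.XXX
[OX.O/.XX.] O move#3: (0,2):-1/OXOO/.XX.*, (1,0):-1/OX.O/OXX., (1,3):-1/OX.O/.XXO
[OXOO/.XX.] X move#4: (1,0):+1/OXOO/XXX.*, (1,3):+1/OXOO/.XXX
[OXOO/XXX.] end (terminal -1, O#5); searched ...O/.XX. to 6

O winning at [...O/.XX.]: False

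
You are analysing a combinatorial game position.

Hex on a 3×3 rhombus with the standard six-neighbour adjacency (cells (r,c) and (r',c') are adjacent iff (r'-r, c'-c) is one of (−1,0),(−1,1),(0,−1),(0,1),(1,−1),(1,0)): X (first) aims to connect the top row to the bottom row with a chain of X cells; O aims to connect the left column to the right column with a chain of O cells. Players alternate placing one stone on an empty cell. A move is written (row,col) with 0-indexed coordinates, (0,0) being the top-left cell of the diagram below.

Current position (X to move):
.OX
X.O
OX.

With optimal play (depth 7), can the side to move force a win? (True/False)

p1 X@[.OX/X.O/OX.]: (0,0)[XOX/X.O/OX.]-1 (1,1)[.OX/XXO/OX.]+1* (2,2)[.OX/X.O/OXX]-1
p2 O@[.OX/XXO/OX.] terminal -1; root [.OX/X.O/OX.] d7

X winning at [.OX/X.O/OX.]: True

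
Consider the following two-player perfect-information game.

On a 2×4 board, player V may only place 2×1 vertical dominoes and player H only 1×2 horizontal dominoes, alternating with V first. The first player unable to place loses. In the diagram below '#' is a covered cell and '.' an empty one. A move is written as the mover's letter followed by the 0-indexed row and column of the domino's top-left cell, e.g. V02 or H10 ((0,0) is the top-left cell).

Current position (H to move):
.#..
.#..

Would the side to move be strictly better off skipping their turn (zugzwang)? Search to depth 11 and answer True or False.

ply 1, H at .#../.#.. | H02=+1→.###/.#..*; H12=+1→.#../.###
ply 2, V at .###/.#.. | V00=-1→####/##..*
ply 3, H at ####/##.. | H12=+1→####/####*
ply 4: ####/#### is terminal -1 (V); from .#../.#.. depth 11
if H skipped the turn, V would face:
~ ply 1, V at .#../.#.. | V00=-1→##../##..; V02=+1→.##./.##.*; V03=+1→.#.#/.#.#
~ ply 2: .##./.##. is terminal -1 (H); from .#../.#.. depth 11
compare (H): move=+1 vs pass=-1

zugzwang(.#../.#.., H) = False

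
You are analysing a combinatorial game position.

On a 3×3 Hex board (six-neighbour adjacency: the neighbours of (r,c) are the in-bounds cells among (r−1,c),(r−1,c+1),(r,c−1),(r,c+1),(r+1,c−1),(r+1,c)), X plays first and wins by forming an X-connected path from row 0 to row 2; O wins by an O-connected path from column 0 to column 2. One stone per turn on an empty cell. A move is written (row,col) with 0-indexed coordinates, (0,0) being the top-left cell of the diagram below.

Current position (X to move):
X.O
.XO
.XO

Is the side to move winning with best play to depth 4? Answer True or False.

ply 1, X at X.O/.XO/.XO | (0,1)=+1→XXO/.XO/.XO*; (1,0)=+1→X.O/XXO/.XO; (2,0)=+1→X.O/.XO/XXO
ply 2: XXO/.XO/.XO is terminal -1 (O); from X.O/.XO/.XO depth 4

X winning at [X.O/.XO/.XO]: True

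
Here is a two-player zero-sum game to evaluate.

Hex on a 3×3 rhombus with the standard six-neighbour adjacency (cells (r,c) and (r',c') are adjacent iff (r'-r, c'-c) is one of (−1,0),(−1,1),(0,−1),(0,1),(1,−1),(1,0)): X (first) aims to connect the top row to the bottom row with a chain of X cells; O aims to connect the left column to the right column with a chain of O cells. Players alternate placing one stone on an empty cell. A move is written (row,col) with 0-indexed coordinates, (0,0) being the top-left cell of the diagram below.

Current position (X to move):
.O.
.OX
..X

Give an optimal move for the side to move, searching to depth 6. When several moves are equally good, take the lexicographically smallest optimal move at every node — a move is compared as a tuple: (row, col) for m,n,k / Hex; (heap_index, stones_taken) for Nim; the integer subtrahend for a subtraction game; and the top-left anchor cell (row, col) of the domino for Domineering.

p1 X@[.O./.OX/..X]: (0,0)[XO./.OX/..X]-1 (0,2)[.OX/.OX/..X]+1* (1,0)[.O./XOX/..X]-1 (2,0)[.O./.OX/X.X]-1 (2,1)[.O./.OX/.XX]-1
p2 O@[.OX/.OX/..X] terminal -1; root [.O./.OX/..X] d6

X's best at [.O./.OX/..X]: (0,2)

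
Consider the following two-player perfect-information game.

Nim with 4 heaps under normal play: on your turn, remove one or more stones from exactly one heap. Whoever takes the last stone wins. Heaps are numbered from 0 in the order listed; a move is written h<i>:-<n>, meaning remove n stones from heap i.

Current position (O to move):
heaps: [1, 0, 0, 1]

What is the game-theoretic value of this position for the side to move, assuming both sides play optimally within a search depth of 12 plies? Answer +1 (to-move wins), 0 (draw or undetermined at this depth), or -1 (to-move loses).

value((1,0,0,1), O) = -1

p1 O@[(1,0,0,1)]: h0:-1[(0,0,0,1)]-1* h3:-1[(1,0,0,0)]-1
p2 X@[(0,0,0,1)]: h3:-1[(0,0,0,0)]+1*
p3 O@[(0,0,0,0)] terminal -1; root [(1,0,0,1)] d12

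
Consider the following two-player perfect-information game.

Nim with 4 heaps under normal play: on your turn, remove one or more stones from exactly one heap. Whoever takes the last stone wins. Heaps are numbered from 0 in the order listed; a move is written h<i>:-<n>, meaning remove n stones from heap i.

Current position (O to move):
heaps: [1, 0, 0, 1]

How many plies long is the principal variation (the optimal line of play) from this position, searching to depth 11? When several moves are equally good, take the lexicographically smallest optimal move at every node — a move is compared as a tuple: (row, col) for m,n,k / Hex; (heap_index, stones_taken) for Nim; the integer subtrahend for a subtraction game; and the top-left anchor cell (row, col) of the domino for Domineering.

[(1,0,0,1)] O move#1: h0:-1:-1/(0,0,0,1)*, h3:-1:-1/(1,0,0,0)
[(0,0,0,1)] X move#2: h3:-1:+1/(0,0,0,0)*
[(0,0,0,0)] end (terminal -1, O#3); searched (1,0,0,1) to 11

PV length from [(1,0,0,1)]: 2 plies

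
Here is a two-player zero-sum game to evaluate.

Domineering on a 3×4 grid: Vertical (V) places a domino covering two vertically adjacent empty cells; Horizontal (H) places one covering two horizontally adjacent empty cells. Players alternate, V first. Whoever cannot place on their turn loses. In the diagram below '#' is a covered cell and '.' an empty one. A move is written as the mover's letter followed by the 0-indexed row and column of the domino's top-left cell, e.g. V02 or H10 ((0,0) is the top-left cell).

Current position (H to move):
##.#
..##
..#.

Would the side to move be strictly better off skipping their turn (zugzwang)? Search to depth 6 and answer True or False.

[##.#/..##/..#.] H move#1: H10:+1/##.#/####/..#.*, H20:+1/##.#/..##/###.
[##.#/####/..#.] end (terminal -1, V#2); searched ##.#/..##/..#. to 6
if H skipped the turn, V would face:
~ [##.#/..##/..#.] V move#1: V10:+1/##.#/#.##/#.#.*, V11:+1/##.#/.###/.##.
~ [##.#/#.##/#.#.] end (terminal -1, H#2); searched ##.#/..##/..#. to 6
compare (H): move=+1 vs pass=-1

zugzwang(##.#/..##/..#., H) = False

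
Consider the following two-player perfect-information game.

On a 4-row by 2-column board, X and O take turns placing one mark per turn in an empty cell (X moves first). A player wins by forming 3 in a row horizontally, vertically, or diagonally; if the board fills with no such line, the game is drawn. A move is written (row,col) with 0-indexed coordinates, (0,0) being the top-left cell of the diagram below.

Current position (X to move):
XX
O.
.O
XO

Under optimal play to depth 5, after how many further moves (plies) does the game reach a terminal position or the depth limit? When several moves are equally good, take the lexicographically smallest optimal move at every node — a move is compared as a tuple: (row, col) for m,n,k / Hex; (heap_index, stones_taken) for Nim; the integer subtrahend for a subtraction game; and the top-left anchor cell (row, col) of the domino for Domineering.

p1 X@[XX/O./.O/XO]: (1,1)[XX/OX/.O/XO]+0* (2,0)[XX/O./XO/XO]-1
p2 O@[XX/OX/.O/XO]: (2,0)[XX/OX/OO/XO]+0*
p3 X@[XX/OX/OO/XO] terminal +0; root [XX/O./.O/XO] d5

PV length from [XX/O./.O/XO]: 2 plies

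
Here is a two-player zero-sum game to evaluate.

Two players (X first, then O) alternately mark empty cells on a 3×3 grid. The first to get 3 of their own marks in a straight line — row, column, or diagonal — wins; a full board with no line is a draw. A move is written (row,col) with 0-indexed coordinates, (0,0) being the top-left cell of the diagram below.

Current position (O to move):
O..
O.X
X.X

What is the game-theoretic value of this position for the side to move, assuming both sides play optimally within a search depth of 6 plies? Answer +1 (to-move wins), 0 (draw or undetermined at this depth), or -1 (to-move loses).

[O../O.X/X.X] O move#1: (0,1):-1/OO./O.X/X.X*, (0,2):-1/O.O/O.X/X.X, (1,1):-1/O../OOX/X.X, (2,1):-1/O../O.X/XOX
[OO./O.X/X.X] X move#2: (0,2):+1/OOX/O.X/X.X*, (1,1):-1/OO./OXX/X.X, (2,1):+1/OO./O.X/XXX
[OOX/O.X/X.X] end (terminal -1, O#3); searched O../O.X/X.X to 6

value(O../O.X/X.X, O) = -1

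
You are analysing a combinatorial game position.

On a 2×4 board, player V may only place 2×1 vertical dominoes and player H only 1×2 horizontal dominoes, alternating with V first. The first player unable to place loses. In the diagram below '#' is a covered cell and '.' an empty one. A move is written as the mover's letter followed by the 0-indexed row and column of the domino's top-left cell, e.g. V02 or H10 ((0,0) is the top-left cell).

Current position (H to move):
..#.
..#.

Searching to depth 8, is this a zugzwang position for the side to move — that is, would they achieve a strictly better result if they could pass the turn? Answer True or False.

p1 H@[..#./..#.]: H00[###./..#.]+1* H10[..#./###.]+1
p2 V@[###./..#.]: V03[####/..##]-1*
p3 H@[####/..##]: H10[####/####]+1*
p4 V@[####/####] terminal -1; root [..#./..#.] d8
if H skipped the turn, V would face:
~ p1 V@[..#./..#.]: V00[#.#./#.#.]+1* V01[.##./.##.]+1 V03[..##/..##]-1
~ p2 H@[#.#./#.#.] terminal -1; root [..#./..#.] d8
compare (H): move=+1 vs pass=-1

zugzwang(..#./..#., H) = False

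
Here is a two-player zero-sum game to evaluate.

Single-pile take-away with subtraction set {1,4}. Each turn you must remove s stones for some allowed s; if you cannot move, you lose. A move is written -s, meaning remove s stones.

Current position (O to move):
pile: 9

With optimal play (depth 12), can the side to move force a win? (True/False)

p1 O@[9]: -1[8]-1 -4[5]+1*
p2 X@[5]: -1[4]-1* -4[1]-1
p3 O@[4]: -1[3]-1 -4[0]+1*
p4 X@[0] terminal -1; root [9] d12

O winning at [9]: True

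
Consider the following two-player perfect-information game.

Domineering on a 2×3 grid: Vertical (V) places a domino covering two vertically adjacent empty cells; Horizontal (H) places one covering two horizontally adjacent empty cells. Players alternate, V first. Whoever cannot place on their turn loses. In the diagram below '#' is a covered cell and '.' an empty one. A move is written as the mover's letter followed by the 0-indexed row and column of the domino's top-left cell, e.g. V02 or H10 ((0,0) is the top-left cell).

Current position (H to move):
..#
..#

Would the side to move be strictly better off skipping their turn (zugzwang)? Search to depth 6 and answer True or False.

p1 H@[..#/..#]: H00[###/..#]+1* H10[..#/###]+1
p2 V@[###/..#] terminal -1; root [..#/..#] d6
pass branch (V moves first from the same position):
  | p1 V@[..#/..#]: V00[#.#/#.#]+1* V01[.##/.##]+1
  | p2 H@[#.#/#.#] terminal -1; root [..#/..#] d6
H moving scores +1; H passing scores -1

zugzwang(..#/..#, H) = False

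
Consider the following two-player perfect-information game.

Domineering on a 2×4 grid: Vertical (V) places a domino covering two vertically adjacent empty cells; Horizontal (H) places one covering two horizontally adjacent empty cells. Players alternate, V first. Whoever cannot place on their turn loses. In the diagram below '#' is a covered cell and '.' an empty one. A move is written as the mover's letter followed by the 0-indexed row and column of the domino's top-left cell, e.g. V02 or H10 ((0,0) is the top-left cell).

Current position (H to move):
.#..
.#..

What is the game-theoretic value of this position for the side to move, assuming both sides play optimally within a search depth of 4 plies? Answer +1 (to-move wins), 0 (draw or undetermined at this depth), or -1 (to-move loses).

value(.#../.#.., H) = +1

ply 1, H at .#../.#.. | H02=+1→.###/.#..*; H12=+1→.#../.###
ply 2, V at .###/.#.. | V00=-1→####/##..*
ply 3, H at ####/##.. | H12=+1→####/####*
ply 4: ####/#### is terminal -1 (V); from .#../.#.. depth 4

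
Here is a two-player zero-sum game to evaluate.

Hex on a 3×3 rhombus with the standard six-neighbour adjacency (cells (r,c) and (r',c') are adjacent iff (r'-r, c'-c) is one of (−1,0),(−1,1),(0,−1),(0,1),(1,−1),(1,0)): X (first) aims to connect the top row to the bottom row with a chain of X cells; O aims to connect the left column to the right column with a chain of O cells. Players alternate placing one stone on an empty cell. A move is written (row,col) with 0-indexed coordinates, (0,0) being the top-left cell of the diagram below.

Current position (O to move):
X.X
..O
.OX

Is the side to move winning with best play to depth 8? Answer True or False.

O winning at [X.X/..O/.OX]: True

p1 O@[X.X/..O/.OX]: (0,1)[XOX/..O/.OX]-1 (1,0)[X.X/O.O/.OX]+1* (1,1)[X.X/.OO/.OX]+1 (2,0)[X.X/..O/OOX]+1
p2 X@[X.X/O.O/.OX]: (0,1)[XXX/O.O/.OX]-1* (1,1)[X.X/OXO/.OX]-1 (2,0)[X.X/O.O/XOX]-1
p3 O@[XXX/O.O/.OX]: (1,1)[XXX/OOO/.OX]+1* (2,0)[XXX/O.O/OOX]+1
p4 X@[XXX/OOO/.OX] terminal -1; root [X.X/..O/.OX] d8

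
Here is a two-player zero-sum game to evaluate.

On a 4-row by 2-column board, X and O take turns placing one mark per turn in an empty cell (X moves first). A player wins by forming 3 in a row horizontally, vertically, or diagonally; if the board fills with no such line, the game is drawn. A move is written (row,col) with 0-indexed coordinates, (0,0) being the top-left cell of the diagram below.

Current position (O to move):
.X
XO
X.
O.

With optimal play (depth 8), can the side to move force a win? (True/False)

O winning at [.X/XO/X./O.]: False

p1 O@[.X/XO/X./O.]: (0,0)[OX/XO/X./O.]+0* (2,1)[.X/XO/XO/O.]-1 (3,1)[.X/XO/X./OO]-1
p2 X@[OX/XO/X./O.]: (2,1)[OX/XO/XX/O.]+0* (3,1)[OX/XO/X./OX]+0
p3 O@[OX/XO/XX/O.]: (3,1)[OX/XO/XX/OO]+0*
p4 X@[OX/XO/XX/OO] terminal +0; root [.X/XO/X./O.] d8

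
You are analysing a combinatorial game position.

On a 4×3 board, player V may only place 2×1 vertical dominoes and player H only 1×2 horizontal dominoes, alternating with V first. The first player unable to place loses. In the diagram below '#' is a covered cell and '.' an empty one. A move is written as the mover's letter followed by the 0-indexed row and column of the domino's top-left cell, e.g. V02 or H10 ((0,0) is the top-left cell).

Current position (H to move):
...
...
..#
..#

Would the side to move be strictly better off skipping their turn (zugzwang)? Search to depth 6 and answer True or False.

ply 1, H at .../.../..#/..# | H00=-1→##./.../..#/..#*; H01=-1→.##/.../..#/..#; H10=-1→.../##./..#/..#; H11=-1→.../.##/..#/..#; H20=-1→.../.../###/..#; H30=-1→.../.../..#/###
ply 2, V at ##./.../..#/..# | V02=-1→###/..#/..#/..#; V10=+1→##./#../#.#/..#*; V11=+1→##./.#./.##/..#; V20=+1→##./.../#.#/#.#; V21=+1→##./.../.##/.##
ply 3, H at ##./#../#.#/..# | H11=-1→##./###/#.#/..#*; H30=-1→##./#../#.#/###
ply 4, V at ##./###/#.#/..# | V21=+1→##./###/###/.##*
ply 5: ##./###/###/.## is terminal -1 (H); from .../.../..#/..# depth 6
if H skipped the turn, V would face:
~ ply 1, V at .../.../..#/..# | V00=+1→#../#../..#/..#*; V01=+1→.#./.#./..#/..#; V02=+1→..#/..#/..#/..#; V10=-1→.../#../#.#/..#; V11=+1→.../.#./.##/..#; V20=+1→.../.../#.#/#.#; V21=+1→.../.../.##/.##
~ ply 2, H at #../#../..#/..# | H01=-1→###/#../..#/..#*; H11=-1→#../###/..#/..#; H20=-1→#../#../###/..#; H30=-1→#../#../..#/###
~ ply 3, V at ###/#../..#/..# | V11=-1→###/##./.##/..#; V20=+1→###/#../#.#/#.#*; V21=+1→###/#../.##/.##
~ ply 4, H at ###/#../#.#/#.# | H11=-1→###/###/#.#/#.#*
~ ply 5, V at ###/###/#.#/#.# | V21=+1→###/###/###/###*
~ ply 6: ###/###/###/### is terminal -1 (H); from .../.../..#/..# depth 6
compare (H): move=-1 vs pass=-1

zugzwang(.../.../..#/..#, H) = False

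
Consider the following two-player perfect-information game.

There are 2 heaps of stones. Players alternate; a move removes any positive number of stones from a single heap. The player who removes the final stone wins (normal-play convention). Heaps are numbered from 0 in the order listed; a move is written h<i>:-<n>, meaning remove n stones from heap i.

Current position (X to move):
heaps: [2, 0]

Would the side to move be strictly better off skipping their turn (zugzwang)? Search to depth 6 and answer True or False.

zugzwang((2,0), X) = False

[(2,0)] X move#1: h0:-1:-1/(1,0), h0:-2:+1/(0,0)*
[(0,0)] end (terminal -1, O#2); searched (2,0) to 6
suppose X passes — search the same position with O to move:
pass> [(2,0)] O move#1: h0:-1:-1/(1,0), h0:-2:+1/(0,0)*
pass> [(0,0)] end (terminal -1, X#2); searched (2,0) to 6
for X: play +1, pass -1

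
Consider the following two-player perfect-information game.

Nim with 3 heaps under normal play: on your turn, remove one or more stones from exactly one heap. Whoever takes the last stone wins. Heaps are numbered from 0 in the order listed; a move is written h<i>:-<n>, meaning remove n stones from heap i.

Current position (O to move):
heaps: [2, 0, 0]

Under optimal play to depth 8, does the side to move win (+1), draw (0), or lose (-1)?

ply 1, O at (2,0,0) | h0:-1=-1→(1,0,0); h0:-2=+1→(0,0,0)*
ply 2: (0,0,0) is terminal -1 (X); from (2,0,0) depth 8

value((2,0,0), O) = +1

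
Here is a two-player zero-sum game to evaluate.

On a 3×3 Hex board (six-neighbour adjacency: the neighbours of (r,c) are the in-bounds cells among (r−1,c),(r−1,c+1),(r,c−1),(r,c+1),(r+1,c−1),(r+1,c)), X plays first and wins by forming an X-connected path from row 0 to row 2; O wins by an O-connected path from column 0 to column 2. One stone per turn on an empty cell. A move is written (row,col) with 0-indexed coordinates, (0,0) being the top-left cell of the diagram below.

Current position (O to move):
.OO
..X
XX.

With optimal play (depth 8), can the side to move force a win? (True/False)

O winning at [.OO/..X/XX.]: True

ply 1, O at .OO/..X/XX. | (0,0)=+1→OOO/..X/XX.*; (1,0)=+1→.OO/O.X/XX.; (1,1)=+1→.OO/.OX/XX.; (2,2)=+1→.OO/..X/XXO
ply 2: OOO/..X/XX. is terminal -1 (X); from .OO/..X/XX. depth 8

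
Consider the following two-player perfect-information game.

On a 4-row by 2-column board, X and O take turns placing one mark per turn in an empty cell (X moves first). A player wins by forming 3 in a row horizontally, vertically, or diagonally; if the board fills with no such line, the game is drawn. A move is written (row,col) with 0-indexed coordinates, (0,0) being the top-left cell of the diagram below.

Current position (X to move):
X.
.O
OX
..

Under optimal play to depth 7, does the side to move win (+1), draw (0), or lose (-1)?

p1 X@[X./.O/OX/..]: (0,1)[XX/.O/OX/..]+0* (1,0)[X./XO/OX/..]+0 (3,0)[X./.O/OX/X.]+0 (3,1)[X./.O/OX/.X]+0
p2 O@[XX/.O/OX/..]: (1,0)[XX/OO/OX/..]+0* (3,0)[XX/.O/OX/O.]+0 (3,1)[XX/.O/OX/.O]+0
p3 X@[XX/OO/OX/..]: (3,0)[XX/OO/OX/X.]+0* (3,1)[XX/OO/OX/.X]-1
p4 O@[XX/OO/OX/X.]: (3,1)[XX/OO/OX/XO]+0*
p5 X@[XX/OO/OX/XO] terminal +0; root [X./.O/OX/..] d7

value(X./.O/OX/.., X) = 0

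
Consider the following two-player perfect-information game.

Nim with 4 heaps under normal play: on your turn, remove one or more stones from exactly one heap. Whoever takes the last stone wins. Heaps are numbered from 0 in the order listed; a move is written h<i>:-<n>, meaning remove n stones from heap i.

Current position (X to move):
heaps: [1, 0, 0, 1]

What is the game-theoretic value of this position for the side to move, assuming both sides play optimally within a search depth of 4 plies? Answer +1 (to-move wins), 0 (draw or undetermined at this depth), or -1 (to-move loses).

[(1,0,0,1)] X move#1: h0:-1:-1/(0,0,0,1)*, h3:-1:-1/(1,0,0,0)
[(0,0,0,1)] O move#2: h3:-1:+1/(0,0,0,0)*
[(0,0,0,0)] end (terminal -1, X#3); searched (1,0,0,1) to 4

value((1,0,0,1), X) = -1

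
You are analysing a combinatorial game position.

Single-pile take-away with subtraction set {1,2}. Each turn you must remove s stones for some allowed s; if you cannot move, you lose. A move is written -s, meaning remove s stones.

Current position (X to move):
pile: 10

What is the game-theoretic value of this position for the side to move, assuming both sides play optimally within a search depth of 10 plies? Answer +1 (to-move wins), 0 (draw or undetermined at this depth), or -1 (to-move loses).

value(10, X) = +1

[10] X move#1: -1:+1/9*, -2:-1/8
[9] O move#2: -1:-1/8*, -2:-1/7
[8] X move#3: -1:-1/7, -2:+1/6*
[6] O move#4: -1:-1/5*, -2:-1/4
[5] X move#5: -1:-1/4, -2:+1/3*
[3] O move#6: -1:-1/2*, -2:-1/1
[2] X move#7: -1:-1/1, -2:+1/0*
[0] end (terminal -1, O#8); searched 10 to 10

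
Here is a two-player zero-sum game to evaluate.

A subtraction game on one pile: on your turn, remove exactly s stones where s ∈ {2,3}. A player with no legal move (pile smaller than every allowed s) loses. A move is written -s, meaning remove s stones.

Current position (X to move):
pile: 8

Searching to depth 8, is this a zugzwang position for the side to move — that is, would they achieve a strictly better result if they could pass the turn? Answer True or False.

zugzwang(8, X) = False

p1 X@[8]: -2[6]+1* -3[5]+1
p2 O@[6]: -2[4]-1* -3[3]-1
p3 X@[4]: -2[2]-1 -3[1]+1*
p4 O@[1] terminal -1; root [8] d8
suppose X passes — search the same position with O to move:
pass> p1 O@[8]: -2[6]+1* -3[5]+1
pass> p2 X@[6]: -2[4]-1* -3[3]-1
pass> p3 O@[4]: -2[2]-1 -3[1]+1*
pass> p4 X@[1] terminal -1; root [8] d8
for X: play +1, pass -1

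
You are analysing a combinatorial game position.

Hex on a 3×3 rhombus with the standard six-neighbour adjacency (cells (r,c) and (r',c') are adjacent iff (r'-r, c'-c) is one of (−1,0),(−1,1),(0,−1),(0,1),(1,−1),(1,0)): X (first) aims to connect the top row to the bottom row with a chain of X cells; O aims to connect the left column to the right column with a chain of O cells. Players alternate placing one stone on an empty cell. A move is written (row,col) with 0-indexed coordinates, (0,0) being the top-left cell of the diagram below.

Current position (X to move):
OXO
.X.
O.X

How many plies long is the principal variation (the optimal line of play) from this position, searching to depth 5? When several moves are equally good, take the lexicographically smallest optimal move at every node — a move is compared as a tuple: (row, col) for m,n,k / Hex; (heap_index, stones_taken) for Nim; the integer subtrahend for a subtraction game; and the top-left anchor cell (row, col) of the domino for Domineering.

PV length from [OXO/.X./O.X]: 3 plies

ply 1, X at OXO/.X./O.X | (1,0)=+1→OXO/XX./O.X*; (1,2)=+1→OXO/.XX/O.X; (2,1)=+1→OXO/.X./OXX
ply 2, O at OXO/XX./O.X | (1,2)=-1→OXO/XXO/O.X*; (2,1)=-1→OXO/XX./OOX
ply 3, X at OXO/XXO/O.X | (2,1)=+1→OXO/XXO/OXX*
ply 4: OXO/XXO/OXX is terminal -1 (O); from OXO/.X./O.X depth 5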